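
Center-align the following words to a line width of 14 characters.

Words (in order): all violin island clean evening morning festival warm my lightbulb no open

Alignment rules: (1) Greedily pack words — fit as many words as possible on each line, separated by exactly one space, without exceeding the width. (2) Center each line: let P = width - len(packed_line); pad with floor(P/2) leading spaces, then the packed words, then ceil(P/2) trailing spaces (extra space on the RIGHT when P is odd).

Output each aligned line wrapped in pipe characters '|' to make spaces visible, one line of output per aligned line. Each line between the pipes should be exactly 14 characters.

Line 1: ['all', 'violin'] (min_width=10, slack=4)
Line 2: ['island', 'clean'] (min_width=12, slack=2)
Line 3: ['evening'] (min_width=7, slack=7)
Line 4: ['morning'] (min_width=7, slack=7)
Line 5: ['festival', 'warm'] (min_width=13, slack=1)
Line 6: ['my', 'lightbulb'] (min_width=12, slack=2)
Line 7: ['no', 'open'] (min_width=7, slack=7)

Answer: |  all violin  |
| island clean |
|   evening    |
|   morning    |
|festival warm |
| my lightbulb |
|   no open    |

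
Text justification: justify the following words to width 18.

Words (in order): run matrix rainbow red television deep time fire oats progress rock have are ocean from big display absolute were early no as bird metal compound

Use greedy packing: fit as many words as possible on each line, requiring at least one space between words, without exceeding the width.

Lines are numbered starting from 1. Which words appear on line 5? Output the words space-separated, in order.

Answer: have are ocean

Derivation:
Line 1: ['run', 'matrix', 'rainbow'] (min_width=18, slack=0)
Line 2: ['red', 'television'] (min_width=14, slack=4)
Line 3: ['deep', 'time', 'fire'] (min_width=14, slack=4)
Line 4: ['oats', 'progress', 'rock'] (min_width=18, slack=0)
Line 5: ['have', 'are', 'ocean'] (min_width=14, slack=4)
Line 6: ['from', 'big', 'display'] (min_width=16, slack=2)
Line 7: ['absolute', 'were'] (min_width=13, slack=5)
Line 8: ['early', 'no', 'as', 'bird'] (min_width=16, slack=2)
Line 9: ['metal', 'compound'] (min_width=14, slack=4)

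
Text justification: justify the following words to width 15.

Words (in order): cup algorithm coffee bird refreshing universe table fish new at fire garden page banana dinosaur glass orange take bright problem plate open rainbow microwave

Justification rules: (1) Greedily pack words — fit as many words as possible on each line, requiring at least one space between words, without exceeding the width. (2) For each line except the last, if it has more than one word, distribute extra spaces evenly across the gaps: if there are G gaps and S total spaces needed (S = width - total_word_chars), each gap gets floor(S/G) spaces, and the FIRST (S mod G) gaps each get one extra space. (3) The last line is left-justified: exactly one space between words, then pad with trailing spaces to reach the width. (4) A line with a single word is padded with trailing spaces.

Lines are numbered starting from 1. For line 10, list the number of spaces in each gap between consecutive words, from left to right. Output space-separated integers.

Line 1: ['cup', 'algorithm'] (min_width=13, slack=2)
Line 2: ['coffee', 'bird'] (min_width=11, slack=4)
Line 3: ['refreshing'] (min_width=10, slack=5)
Line 4: ['universe', 'table'] (min_width=14, slack=1)
Line 5: ['fish', 'new', 'at'] (min_width=11, slack=4)
Line 6: ['fire', 'garden'] (min_width=11, slack=4)
Line 7: ['page', 'banana'] (min_width=11, slack=4)
Line 8: ['dinosaur', 'glass'] (min_width=14, slack=1)
Line 9: ['orange', 'take'] (min_width=11, slack=4)
Line 10: ['bright', 'problem'] (min_width=14, slack=1)
Line 11: ['plate', 'open'] (min_width=10, slack=5)
Line 12: ['rainbow'] (min_width=7, slack=8)
Line 13: ['microwave'] (min_width=9, slack=6)

Answer: 2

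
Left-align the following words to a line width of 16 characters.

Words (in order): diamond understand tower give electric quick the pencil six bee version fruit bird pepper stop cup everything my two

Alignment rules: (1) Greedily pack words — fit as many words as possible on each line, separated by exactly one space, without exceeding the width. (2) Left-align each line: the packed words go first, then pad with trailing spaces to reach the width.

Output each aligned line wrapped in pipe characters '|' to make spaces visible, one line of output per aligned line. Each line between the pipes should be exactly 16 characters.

Line 1: ['diamond'] (min_width=7, slack=9)
Line 2: ['understand', 'tower'] (min_width=16, slack=0)
Line 3: ['give', 'electric'] (min_width=13, slack=3)
Line 4: ['quick', 'the', 'pencil'] (min_width=16, slack=0)
Line 5: ['six', 'bee', 'version'] (min_width=15, slack=1)
Line 6: ['fruit', 'bird'] (min_width=10, slack=6)
Line 7: ['pepper', 'stop', 'cup'] (min_width=15, slack=1)
Line 8: ['everything', 'my'] (min_width=13, slack=3)
Line 9: ['two'] (min_width=3, slack=13)

Answer: |diamond         |
|understand tower|
|give electric   |
|quick the pencil|
|six bee version |
|fruit bird      |
|pepper stop cup |
|everything my   |
|two             |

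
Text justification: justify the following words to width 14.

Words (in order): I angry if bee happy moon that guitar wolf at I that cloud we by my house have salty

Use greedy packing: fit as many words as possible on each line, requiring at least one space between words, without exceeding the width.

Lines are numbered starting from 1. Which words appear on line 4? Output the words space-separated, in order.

Answer: wolf at I that

Derivation:
Line 1: ['I', 'angry', 'if', 'bee'] (min_width=14, slack=0)
Line 2: ['happy', 'moon'] (min_width=10, slack=4)
Line 3: ['that', 'guitar'] (min_width=11, slack=3)
Line 4: ['wolf', 'at', 'I', 'that'] (min_width=14, slack=0)
Line 5: ['cloud', 'we', 'by', 'my'] (min_width=14, slack=0)
Line 6: ['house', 'have'] (min_width=10, slack=4)
Line 7: ['salty'] (min_width=5, slack=9)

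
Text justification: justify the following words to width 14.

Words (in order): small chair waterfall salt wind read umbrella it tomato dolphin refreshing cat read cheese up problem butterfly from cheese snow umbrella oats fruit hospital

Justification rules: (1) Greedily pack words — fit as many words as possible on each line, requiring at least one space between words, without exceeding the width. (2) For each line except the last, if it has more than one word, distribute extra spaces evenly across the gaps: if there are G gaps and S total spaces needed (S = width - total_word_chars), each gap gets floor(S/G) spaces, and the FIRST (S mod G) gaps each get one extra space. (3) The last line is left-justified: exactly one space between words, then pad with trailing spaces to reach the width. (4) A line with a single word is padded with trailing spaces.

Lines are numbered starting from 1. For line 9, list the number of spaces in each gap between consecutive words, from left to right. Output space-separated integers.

Answer: 1

Derivation:
Line 1: ['small', 'chair'] (min_width=11, slack=3)
Line 2: ['waterfall', 'salt'] (min_width=14, slack=0)
Line 3: ['wind', 'read'] (min_width=9, slack=5)
Line 4: ['umbrella', 'it'] (min_width=11, slack=3)
Line 5: ['tomato', 'dolphin'] (min_width=14, slack=0)
Line 6: ['refreshing', 'cat'] (min_width=14, slack=0)
Line 7: ['read', 'cheese', 'up'] (min_width=14, slack=0)
Line 8: ['problem'] (min_width=7, slack=7)
Line 9: ['butterfly', 'from'] (min_width=14, slack=0)
Line 10: ['cheese', 'snow'] (min_width=11, slack=3)
Line 11: ['umbrella', 'oats'] (min_width=13, slack=1)
Line 12: ['fruit', 'hospital'] (min_width=14, slack=0)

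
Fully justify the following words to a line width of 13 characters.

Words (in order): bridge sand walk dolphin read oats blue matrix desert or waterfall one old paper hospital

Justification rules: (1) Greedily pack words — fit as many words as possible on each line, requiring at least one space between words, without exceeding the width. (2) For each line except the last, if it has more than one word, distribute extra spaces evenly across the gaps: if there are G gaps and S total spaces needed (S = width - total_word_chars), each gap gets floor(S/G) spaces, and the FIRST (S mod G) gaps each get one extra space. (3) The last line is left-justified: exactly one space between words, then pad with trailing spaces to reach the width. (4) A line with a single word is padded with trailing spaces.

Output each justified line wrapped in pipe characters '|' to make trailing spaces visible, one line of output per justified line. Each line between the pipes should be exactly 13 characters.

Answer: |bridge   sand|
|walk  dolphin|
|read     oats|
|blue   matrix|
|desert     or|
|waterfall one|
|old     paper|
|hospital     |

Derivation:
Line 1: ['bridge', 'sand'] (min_width=11, slack=2)
Line 2: ['walk', 'dolphin'] (min_width=12, slack=1)
Line 3: ['read', 'oats'] (min_width=9, slack=4)
Line 4: ['blue', 'matrix'] (min_width=11, slack=2)
Line 5: ['desert', 'or'] (min_width=9, slack=4)
Line 6: ['waterfall', 'one'] (min_width=13, slack=0)
Line 7: ['old', 'paper'] (min_width=9, slack=4)
Line 8: ['hospital'] (min_width=8, slack=5)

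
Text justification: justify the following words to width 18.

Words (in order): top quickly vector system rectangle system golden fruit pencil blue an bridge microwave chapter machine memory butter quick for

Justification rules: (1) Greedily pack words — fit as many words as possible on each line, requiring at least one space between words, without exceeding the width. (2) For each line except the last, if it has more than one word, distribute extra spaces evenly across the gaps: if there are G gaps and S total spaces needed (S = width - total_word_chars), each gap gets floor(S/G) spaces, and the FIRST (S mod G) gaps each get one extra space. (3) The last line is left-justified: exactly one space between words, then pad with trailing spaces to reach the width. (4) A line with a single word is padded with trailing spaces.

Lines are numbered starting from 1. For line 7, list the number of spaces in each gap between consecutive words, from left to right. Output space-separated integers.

Answer: 5

Derivation:
Line 1: ['top', 'quickly', 'vector'] (min_width=18, slack=0)
Line 2: ['system', 'rectangle'] (min_width=16, slack=2)
Line 3: ['system', 'golden'] (min_width=13, slack=5)
Line 4: ['fruit', 'pencil', 'blue'] (min_width=17, slack=1)
Line 5: ['an', 'bridge'] (min_width=9, slack=9)
Line 6: ['microwave', 'chapter'] (min_width=17, slack=1)
Line 7: ['machine', 'memory'] (min_width=14, slack=4)
Line 8: ['butter', 'quick', 'for'] (min_width=16, slack=2)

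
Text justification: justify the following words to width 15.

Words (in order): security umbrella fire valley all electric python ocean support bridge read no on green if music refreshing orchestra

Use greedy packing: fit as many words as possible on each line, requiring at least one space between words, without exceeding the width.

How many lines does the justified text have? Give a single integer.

Line 1: ['security'] (min_width=8, slack=7)
Line 2: ['umbrella', 'fire'] (min_width=13, slack=2)
Line 3: ['valley', 'all'] (min_width=10, slack=5)
Line 4: ['electric', 'python'] (min_width=15, slack=0)
Line 5: ['ocean', 'support'] (min_width=13, slack=2)
Line 6: ['bridge', 'read', 'no'] (min_width=14, slack=1)
Line 7: ['on', 'green', 'if'] (min_width=11, slack=4)
Line 8: ['music'] (min_width=5, slack=10)
Line 9: ['refreshing'] (min_width=10, slack=5)
Line 10: ['orchestra'] (min_width=9, slack=6)
Total lines: 10

Answer: 10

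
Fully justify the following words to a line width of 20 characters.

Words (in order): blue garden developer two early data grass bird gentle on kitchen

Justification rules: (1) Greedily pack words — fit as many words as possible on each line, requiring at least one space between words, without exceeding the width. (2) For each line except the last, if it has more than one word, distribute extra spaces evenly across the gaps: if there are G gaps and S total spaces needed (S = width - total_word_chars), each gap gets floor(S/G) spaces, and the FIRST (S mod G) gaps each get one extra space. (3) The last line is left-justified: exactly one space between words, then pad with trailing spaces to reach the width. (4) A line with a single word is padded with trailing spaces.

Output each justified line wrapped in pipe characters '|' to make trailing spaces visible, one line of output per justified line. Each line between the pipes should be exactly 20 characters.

Line 1: ['blue', 'garden'] (min_width=11, slack=9)
Line 2: ['developer', 'two', 'early'] (min_width=19, slack=1)
Line 3: ['data', 'grass', 'bird'] (min_width=15, slack=5)
Line 4: ['gentle', 'on', 'kitchen'] (min_width=17, slack=3)

Answer: |blue          garden|
|developer  two early|
|data    grass   bird|
|gentle on kitchen   |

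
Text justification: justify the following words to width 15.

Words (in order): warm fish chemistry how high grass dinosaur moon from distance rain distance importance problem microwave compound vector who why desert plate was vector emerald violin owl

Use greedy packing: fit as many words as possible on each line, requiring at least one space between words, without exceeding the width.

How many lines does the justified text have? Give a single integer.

Line 1: ['warm', 'fish'] (min_width=9, slack=6)
Line 2: ['chemistry', 'how'] (min_width=13, slack=2)
Line 3: ['high', 'grass'] (min_width=10, slack=5)
Line 4: ['dinosaur', 'moon'] (min_width=13, slack=2)
Line 5: ['from', 'distance'] (min_width=13, slack=2)
Line 6: ['rain', 'distance'] (min_width=13, slack=2)
Line 7: ['importance'] (min_width=10, slack=5)
Line 8: ['problem'] (min_width=7, slack=8)
Line 9: ['microwave'] (min_width=9, slack=6)
Line 10: ['compound', 'vector'] (min_width=15, slack=0)
Line 11: ['who', 'why', 'desert'] (min_width=14, slack=1)
Line 12: ['plate', 'was'] (min_width=9, slack=6)
Line 13: ['vector', 'emerald'] (min_width=14, slack=1)
Line 14: ['violin', 'owl'] (min_width=10, slack=5)
Total lines: 14

Answer: 14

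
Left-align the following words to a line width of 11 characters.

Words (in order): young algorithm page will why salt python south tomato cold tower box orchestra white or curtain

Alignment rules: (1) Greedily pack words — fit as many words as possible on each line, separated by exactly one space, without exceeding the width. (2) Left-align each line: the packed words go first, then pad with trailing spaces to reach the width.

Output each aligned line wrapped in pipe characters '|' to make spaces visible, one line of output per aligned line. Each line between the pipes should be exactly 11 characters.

Line 1: ['young'] (min_width=5, slack=6)
Line 2: ['algorithm'] (min_width=9, slack=2)
Line 3: ['page', 'will'] (min_width=9, slack=2)
Line 4: ['why', 'salt'] (min_width=8, slack=3)
Line 5: ['python'] (min_width=6, slack=5)
Line 6: ['south'] (min_width=5, slack=6)
Line 7: ['tomato', 'cold'] (min_width=11, slack=0)
Line 8: ['tower', 'box'] (min_width=9, slack=2)
Line 9: ['orchestra'] (min_width=9, slack=2)
Line 10: ['white', 'or'] (min_width=8, slack=3)
Line 11: ['curtain'] (min_width=7, slack=4)

Answer: |young      |
|algorithm  |
|page will  |
|why salt   |
|python     |
|south      |
|tomato cold|
|tower box  |
|orchestra  |
|white or   |
|curtain    |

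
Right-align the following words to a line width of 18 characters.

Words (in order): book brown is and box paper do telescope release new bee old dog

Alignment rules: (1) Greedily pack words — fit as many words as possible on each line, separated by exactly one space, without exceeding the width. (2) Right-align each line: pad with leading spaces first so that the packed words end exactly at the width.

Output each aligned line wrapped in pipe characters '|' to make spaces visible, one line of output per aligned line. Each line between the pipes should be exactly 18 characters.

Answer: | book brown is and|
|      box paper do|
| telescope release|
|   new bee old dog|

Derivation:
Line 1: ['book', 'brown', 'is', 'and'] (min_width=17, slack=1)
Line 2: ['box', 'paper', 'do'] (min_width=12, slack=6)
Line 3: ['telescope', 'release'] (min_width=17, slack=1)
Line 4: ['new', 'bee', 'old', 'dog'] (min_width=15, slack=3)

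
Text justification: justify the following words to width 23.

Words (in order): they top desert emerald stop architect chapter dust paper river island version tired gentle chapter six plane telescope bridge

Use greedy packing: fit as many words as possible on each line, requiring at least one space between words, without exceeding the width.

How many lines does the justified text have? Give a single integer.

Answer: 6

Derivation:
Line 1: ['they', 'top', 'desert', 'emerald'] (min_width=23, slack=0)
Line 2: ['stop', 'architect', 'chapter'] (min_width=22, slack=1)
Line 3: ['dust', 'paper', 'river', 'island'] (min_width=23, slack=0)
Line 4: ['version', 'tired', 'gentle'] (min_width=20, slack=3)
Line 5: ['chapter', 'six', 'plane'] (min_width=17, slack=6)
Line 6: ['telescope', 'bridge'] (min_width=16, slack=7)
Total lines: 6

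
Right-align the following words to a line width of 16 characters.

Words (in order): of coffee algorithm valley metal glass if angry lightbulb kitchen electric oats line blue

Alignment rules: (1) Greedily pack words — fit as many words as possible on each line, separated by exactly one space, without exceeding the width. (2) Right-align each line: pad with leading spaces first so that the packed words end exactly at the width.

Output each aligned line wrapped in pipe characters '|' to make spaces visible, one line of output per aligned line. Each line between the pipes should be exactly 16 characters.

Line 1: ['of', 'coffee'] (min_width=9, slack=7)
Line 2: ['algorithm', 'valley'] (min_width=16, slack=0)
Line 3: ['metal', 'glass', 'if'] (min_width=14, slack=2)
Line 4: ['angry', 'lightbulb'] (min_width=15, slack=1)
Line 5: ['kitchen', 'electric'] (min_width=16, slack=0)
Line 6: ['oats', 'line', 'blue'] (min_width=14, slack=2)

Answer: |       of coffee|
|algorithm valley|
|  metal glass if|
| angry lightbulb|
|kitchen electric|
|  oats line blue|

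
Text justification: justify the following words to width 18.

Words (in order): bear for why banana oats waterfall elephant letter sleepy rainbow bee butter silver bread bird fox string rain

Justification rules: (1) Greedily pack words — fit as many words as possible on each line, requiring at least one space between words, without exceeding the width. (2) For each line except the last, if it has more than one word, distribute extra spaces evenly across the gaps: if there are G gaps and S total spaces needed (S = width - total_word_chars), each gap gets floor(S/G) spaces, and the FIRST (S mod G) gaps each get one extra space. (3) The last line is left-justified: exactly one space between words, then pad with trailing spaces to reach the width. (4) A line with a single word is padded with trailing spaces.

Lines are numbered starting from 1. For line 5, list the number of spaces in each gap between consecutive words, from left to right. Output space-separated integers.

Answer: 1 1

Derivation:
Line 1: ['bear', 'for', 'why'] (min_width=12, slack=6)
Line 2: ['banana', 'oats'] (min_width=11, slack=7)
Line 3: ['waterfall', 'elephant'] (min_width=18, slack=0)
Line 4: ['letter', 'sleepy'] (min_width=13, slack=5)
Line 5: ['rainbow', 'bee', 'butter'] (min_width=18, slack=0)
Line 6: ['silver', 'bread', 'bird'] (min_width=17, slack=1)
Line 7: ['fox', 'string', 'rain'] (min_width=15, slack=3)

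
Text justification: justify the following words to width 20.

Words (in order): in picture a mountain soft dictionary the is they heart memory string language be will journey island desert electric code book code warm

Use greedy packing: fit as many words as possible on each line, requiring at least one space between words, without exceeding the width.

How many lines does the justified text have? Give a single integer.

Line 1: ['in', 'picture', 'a'] (min_width=12, slack=8)
Line 2: ['mountain', 'soft'] (min_width=13, slack=7)
Line 3: ['dictionary', 'the', 'is'] (min_width=17, slack=3)
Line 4: ['they', 'heart', 'memory'] (min_width=17, slack=3)
Line 5: ['string', 'language', 'be'] (min_width=18, slack=2)
Line 6: ['will', 'journey', 'island'] (min_width=19, slack=1)
Line 7: ['desert', 'electric', 'code'] (min_width=20, slack=0)
Line 8: ['book', 'code', 'warm'] (min_width=14, slack=6)
Total lines: 8

Answer: 8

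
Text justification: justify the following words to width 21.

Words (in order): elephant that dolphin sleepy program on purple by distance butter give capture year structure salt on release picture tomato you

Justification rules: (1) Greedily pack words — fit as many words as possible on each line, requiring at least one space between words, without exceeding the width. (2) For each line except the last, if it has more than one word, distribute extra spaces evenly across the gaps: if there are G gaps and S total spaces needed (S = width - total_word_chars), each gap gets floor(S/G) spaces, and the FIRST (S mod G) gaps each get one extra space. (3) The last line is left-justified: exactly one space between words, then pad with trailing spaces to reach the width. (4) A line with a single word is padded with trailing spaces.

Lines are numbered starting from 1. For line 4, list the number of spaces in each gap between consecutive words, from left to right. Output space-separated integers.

Line 1: ['elephant', 'that', 'dolphin'] (min_width=21, slack=0)
Line 2: ['sleepy', 'program', 'on'] (min_width=17, slack=4)
Line 3: ['purple', 'by', 'distance'] (min_width=18, slack=3)
Line 4: ['butter', 'give', 'capture'] (min_width=19, slack=2)
Line 5: ['year', 'structure', 'salt'] (min_width=19, slack=2)
Line 6: ['on', 'release', 'picture'] (min_width=18, slack=3)
Line 7: ['tomato', 'you'] (min_width=10, slack=11)

Answer: 2 2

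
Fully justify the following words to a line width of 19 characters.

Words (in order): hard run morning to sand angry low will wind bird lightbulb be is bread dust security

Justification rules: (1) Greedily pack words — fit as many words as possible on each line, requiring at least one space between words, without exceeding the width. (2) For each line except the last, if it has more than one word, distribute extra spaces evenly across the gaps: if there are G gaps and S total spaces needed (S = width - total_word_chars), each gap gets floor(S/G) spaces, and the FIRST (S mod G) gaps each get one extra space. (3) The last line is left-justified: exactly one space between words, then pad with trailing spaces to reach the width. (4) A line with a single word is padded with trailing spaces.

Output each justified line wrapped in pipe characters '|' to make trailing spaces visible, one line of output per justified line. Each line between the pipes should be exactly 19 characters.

Line 1: ['hard', 'run', 'morning', 'to'] (min_width=19, slack=0)
Line 2: ['sand', 'angry', 'low', 'will'] (min_width=19, slack=0)
Line 3: ['wind', 'bird', 'lightbulb'] (min_width=19, slack=0)
Line 4: ['be', 'is', 'bread', 'dust'] (min_width=16, slack=3)
Line 5: ['security'] (min_width=8, slack=11)

Answer: |hard run morning to|
|sand angry low will|
|wind bird lightbulb|
|be  is  bread  dust|
|security           |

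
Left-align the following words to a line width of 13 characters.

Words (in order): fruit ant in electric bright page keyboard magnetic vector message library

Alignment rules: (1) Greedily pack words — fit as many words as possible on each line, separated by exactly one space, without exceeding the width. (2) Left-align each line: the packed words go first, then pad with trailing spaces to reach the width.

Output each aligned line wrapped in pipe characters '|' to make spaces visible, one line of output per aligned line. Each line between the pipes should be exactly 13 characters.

Answer: |fruit ant in |
|electric     |
|bright page  |
|keyboard     |
|magnetic     |
|vector       |
|message      |
|library      |

Derivation:
Line 1: ['fruit', 'ant', 'in'] (min_width=12, slack=1)
Line 2: ['electric'] (min_width=8, slack=5)
Line 3: ['bright', 'page'] (min_width=11, slack=2)
Line 4: ['keyboard'] (min_width=8, slack=5)
Line 5: ['magnetic'] (min_width=8, slack=5)
Line 6: ['vector'] (min_width=6, slack=7)
Line 7: ['message'] (min_width=7, slack=6)
Line 8: ['library'] (min_width=7, slack=6)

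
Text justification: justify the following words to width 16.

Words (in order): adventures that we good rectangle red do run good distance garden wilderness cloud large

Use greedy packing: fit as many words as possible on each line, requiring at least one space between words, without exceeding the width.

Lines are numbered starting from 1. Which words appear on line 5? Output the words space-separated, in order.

Line 1: ['adventures', 'that'] (min_width=15, slack=1)
Line 2: ['we', 'good'] (min_width=7, slack=9)
Line 3: ['rectangle', 'red', 'do'] (min_width=16, slack=0)
Line 4: ['run', 'good'] (min_width=8, slack=8)
Line 5: ['distance', 'garden'] (min_width=15, slack=1)
Line 6: ['wilderness', 'cloud'] (min_width=16, slack=0)
Line 7: ['large'] (min_width=5, slack=11)

Answer: distance garden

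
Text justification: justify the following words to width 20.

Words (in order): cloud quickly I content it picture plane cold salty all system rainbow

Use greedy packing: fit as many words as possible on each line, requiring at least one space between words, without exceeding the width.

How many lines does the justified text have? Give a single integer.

Line 1: ['cloud', 'quickly', 'I'] (min_width=15, slack=5)
Line 2: ['content', 'it', 'picture'] (min_width=18, slack=2)
Line 3: ['plane', 'cold', 'salty', 'all'] (min_width=20, slack=0)
Line 4: ['system', 'rainbow'] (min_width=14, slack=6)
Total lines: 4

Answer: 4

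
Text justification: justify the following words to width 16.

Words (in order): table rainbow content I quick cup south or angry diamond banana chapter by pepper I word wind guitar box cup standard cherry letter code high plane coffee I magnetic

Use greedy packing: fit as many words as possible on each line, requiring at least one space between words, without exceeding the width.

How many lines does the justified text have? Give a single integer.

Answer: 12

Derivation:
Line 1: ['table', 'rainbow'] (min_width=13, slack=3)
Line 2: ['content', 'I', 'quick'] (min_width=15, slack=1)
Line 3: ['cup', 'south', 'or'] (min_width=12, slack=4)
Line 4: ['angry', 'diamond'] (min_width=13, slack=3)
Line 5: ['banana', 'chapter'] (min_width=14, slack=2)
Line 6: ['by', 'pepper', 'I', 'word'] (min_width=16, slack=0)
Line 7: ['wind', 'guitar', 'box'] (min_width=15, slack=1)
Line 8: ['cup', 'standard'] (min_width=12, slack=4)
Line 9: ['cherry', 'letter'] (min_width=13, slack=3)
Line 10: ['code', 'high', 'plane'] (min_width=15, slack=1)
Line 11: ['coffee', 'I'] (min_width=8, slack=8)
Line 12: ['magnetic'] (min_width=8, slack=8)
Total lines: 12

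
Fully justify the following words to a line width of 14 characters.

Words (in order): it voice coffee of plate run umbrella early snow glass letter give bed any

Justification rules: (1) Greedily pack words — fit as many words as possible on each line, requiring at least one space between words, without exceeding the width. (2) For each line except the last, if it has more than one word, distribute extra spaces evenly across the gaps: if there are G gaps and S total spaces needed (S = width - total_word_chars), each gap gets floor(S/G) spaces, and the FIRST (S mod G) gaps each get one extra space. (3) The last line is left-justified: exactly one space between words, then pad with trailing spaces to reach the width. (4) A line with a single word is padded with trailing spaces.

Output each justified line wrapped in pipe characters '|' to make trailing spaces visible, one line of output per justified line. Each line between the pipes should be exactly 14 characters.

Line 1: ['it', 'voice'] (min_width=8, slack=6)
Line 2: ['coffee', 'of'] (min_width=9, slack=5)
Line 3: ['plate', 'run'] (min_width=9, slack=5)
Line 4: ['umbrella', 'early'] (min_width=14, slack=0)
Line 5: ['snow', 'glass'] (min_width=10, slack=4)
Line 6: ['letter', 'give'] (min_width=11, slack=3)
Line 7: ['bed', 'any'] (min_width=7, slack=7)

Answer: |it       voice|
|coffee      of|
|plate      run|
|umbrella early|
|snow     glass|
|letter    give|
|bed any       |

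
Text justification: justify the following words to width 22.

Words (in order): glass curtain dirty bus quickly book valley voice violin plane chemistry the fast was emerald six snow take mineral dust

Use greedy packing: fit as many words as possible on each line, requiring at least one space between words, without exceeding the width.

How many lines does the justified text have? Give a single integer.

Answer: 6

Derivation:
Line 1: ['glass', 'curtain', 'dirty'] (min_width=19, slack=3)
Line 2: ['bus', 'quickly', 'book'] (min_width=16, slack=6)
Line 3: ['valley', 'voice', 'violin'] (min_width=19, slack=3)
Line 4: ['plane', 'chemistry', 'the'] (min_width=19, slack=3)
Line 5: ['fast', 'was', 'emerald', 'six'] (min_width=20, slack=2)
Line 6: ['snow', 'take', 'mineral', 'dust'] (min_width=22, slack=0)
Total lines: 6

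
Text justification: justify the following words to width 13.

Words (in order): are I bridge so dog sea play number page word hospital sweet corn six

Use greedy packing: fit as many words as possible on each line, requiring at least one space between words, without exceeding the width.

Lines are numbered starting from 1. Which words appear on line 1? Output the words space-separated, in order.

Line 1: ['are', 'I', 'bridge'] (min_width=12, slack=1)
Line 2: ['so', 'dog', 'sea'] (min_width=10, slack=3)
Line 3: ['play', 'number'] (min_width=11, slack=2)
Line 4: ['page', 'word'] (min_width=9, slack=4)
Line 5: ['hospital'] (min_width=8, slack=5)
Line 6: ['sweet', 'corn'] (min_width=10, slack=3)
Line 7: ['six'] (min_width=3, slack=10)

Answer: are I bridge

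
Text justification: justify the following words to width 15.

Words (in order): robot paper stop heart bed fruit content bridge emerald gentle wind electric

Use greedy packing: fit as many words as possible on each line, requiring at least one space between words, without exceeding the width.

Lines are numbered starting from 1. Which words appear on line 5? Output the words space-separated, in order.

Line 1: ['robot', 'paper'] (min_width=11, slack=4)
Line 2: ['stop', 'heart', 'bed'] (min_width=14, slack=1)
Line 3: ['fruit', 'content'] (min_width=13, slack=2)
Line 4: ['bridge', 'emerald'] (min_width=14, slack=1)
Line 5: ['gentle', 'wind'] (min_width=11, slack=4)
Line 6: ['electric'] (min_width=8, slack=7)

Answer: gentle wind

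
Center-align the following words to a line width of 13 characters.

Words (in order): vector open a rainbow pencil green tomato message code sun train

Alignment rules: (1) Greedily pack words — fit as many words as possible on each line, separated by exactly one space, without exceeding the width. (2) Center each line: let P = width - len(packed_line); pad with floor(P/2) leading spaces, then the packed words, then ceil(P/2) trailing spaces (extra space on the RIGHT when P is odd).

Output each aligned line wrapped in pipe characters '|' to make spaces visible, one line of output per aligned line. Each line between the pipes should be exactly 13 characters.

Answer: |vector open a|
|   rainbow   |
|pencil green |
|   tomato    |
|message code |
|  sun train  |

Derivation:
Line 1: ['vector', 'open', 'a'] (min_width=13, slack=0)
Line 2: ['rainbow'] (min_width=7, slack=6)
Line 3: ['pencil', 'green'] (min_width=12, slack=1)
Line 4: ['tomato'] (min_width=6, slack=7)
Line 5: ['message', 'code'] (min_width=12, slack=1)
Line 6: ['sun', 'train'] (min_width=9, slack=4)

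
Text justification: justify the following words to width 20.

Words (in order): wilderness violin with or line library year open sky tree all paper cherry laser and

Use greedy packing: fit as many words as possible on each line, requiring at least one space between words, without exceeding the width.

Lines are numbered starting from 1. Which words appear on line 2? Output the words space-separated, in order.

Line 1: ['wilderness', 'violin'] (min_width=17, slack=3)
Line 2: ['with', 'or', 'line', 'library'] (min_width=20, slack=0)
Line 3: ['year', 'open', 'sky', 'tree'] (min_width=18, slack=2)
Line 4: ['all', 'paper', 'cherry'] (min_width=16, slack=4)
Line 5: ['laser', 'and'] (min_width=9, slack=11)

Answer: with or line library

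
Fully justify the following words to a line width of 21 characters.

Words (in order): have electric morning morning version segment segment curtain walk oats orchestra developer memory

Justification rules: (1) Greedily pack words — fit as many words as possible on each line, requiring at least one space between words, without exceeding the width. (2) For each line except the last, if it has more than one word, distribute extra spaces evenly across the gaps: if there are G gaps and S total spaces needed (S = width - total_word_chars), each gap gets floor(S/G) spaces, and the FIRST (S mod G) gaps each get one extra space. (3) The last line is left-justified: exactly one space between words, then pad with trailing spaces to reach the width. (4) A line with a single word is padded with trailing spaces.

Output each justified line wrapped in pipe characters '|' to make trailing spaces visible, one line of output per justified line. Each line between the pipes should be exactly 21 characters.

Line 1: ['have', 'electric', 'morning'] (min_width=21, slack=0)
Line 2: ['morning', 'version'] (min_width=15, slack=6)
Line 3: ['segment', 'segment'] (min_width=15, slack=6)
Line 4: ['curtain', 'walk', 'oats'] (min_width=17, slack=4)
Line 5: ['orchestra', 'developer'] (min_width=19, slack=2)
Line 6: ['memory'] (min_width=6, slack=15)

Answer: |have electric morning|
|morning       version|
|segment       segment|
|curtain   walk   oats|
|orchestra   developer|
|memory               |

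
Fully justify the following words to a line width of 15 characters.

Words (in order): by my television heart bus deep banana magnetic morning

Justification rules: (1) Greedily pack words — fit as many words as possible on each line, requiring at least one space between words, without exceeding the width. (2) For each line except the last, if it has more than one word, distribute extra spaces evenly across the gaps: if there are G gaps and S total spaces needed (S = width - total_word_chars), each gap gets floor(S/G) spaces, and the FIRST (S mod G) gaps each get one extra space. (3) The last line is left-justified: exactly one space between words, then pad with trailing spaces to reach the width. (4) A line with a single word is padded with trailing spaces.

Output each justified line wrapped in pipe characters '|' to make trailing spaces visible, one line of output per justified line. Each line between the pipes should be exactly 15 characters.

Answer: |by           my|
|television     |
|heart  bus deep|
|banana magnetic|
|morning        |

Derivation:
Line 1: ['by', 'my'] (min_width=5, slack=10)
Line 2: ['television'] (min_width=10, slack=5)
Line 3: ['heart', 'bus', 'deep'] (min_width=14, slack=1)
Line 4: ['banana', 'magnetic'] (min_width=15, slack=0)
Line 5: ['morning'] (min_width=7, slack=8)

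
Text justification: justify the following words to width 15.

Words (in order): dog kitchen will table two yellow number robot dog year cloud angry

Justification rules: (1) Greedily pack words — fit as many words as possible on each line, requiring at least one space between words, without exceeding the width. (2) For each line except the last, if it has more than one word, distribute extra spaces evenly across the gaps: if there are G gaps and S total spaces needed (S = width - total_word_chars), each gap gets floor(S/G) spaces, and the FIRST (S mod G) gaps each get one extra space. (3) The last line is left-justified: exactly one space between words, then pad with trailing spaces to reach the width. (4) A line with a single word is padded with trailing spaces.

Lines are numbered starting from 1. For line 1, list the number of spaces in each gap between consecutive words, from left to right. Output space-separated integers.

Line 1: ['dog', 'kitchen'] (min_width=11, slack=4)
Line 2: ['will', 'table', 'two'] (min_width=14, slack=1)
Line 3: ['yellow', 'number'] (min_width=13, slack=2)
Line 4: ['robot', 'dog', 'year'] (min_width=14, slack=1)
Line 5: ['cloud', 'angry'] (min_width=11, slack=4)

Answer: 5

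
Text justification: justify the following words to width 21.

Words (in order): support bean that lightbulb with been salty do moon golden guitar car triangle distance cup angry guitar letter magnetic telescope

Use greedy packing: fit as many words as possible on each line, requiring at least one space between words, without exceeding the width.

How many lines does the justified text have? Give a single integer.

Answer: 7

Derivation:
Line 1: ['support', 'bean', 'that'] (min_width=17, slack=4)
Line 2: ['lightbulb', 'with', 'been'] (min_width=19, slack=2)
Line 3: ['salty', 'do', 'moon', 'golden'] (min_width=20, slack=1)
Line 4: ['guitar', 'car', 'triangle'] (min_width=19, slack=2)
Line 5: ['distance', 'cup', 'angry'] (min_width=18, slack=3)
Line 6: ['guitar', 'letter'] (min_width=13, slack=8)
Line 7: ['magnetic', 'telescope'] (min_width=18, slack=3)
Total lines: 7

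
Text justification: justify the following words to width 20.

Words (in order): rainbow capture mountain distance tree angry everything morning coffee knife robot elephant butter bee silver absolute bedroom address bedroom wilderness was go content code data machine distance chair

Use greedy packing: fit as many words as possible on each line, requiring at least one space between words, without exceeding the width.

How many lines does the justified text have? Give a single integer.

Answer: 12

Derivation:
Line 1: ['rainbow', 'capture'] (min_width=15, slack=5)
Line 2: ['mountain', 'distance'] (min_width=17, slack=3)
Line 3: ['tree', 'angry'] (min_width=10, slack=10)
Line 4: ['everything', 'morning'] (min_width=18, slack=2)
Line 5: ['coffee', 'knife', 'robot'] (min_width=18, slack=2)
Line 6: ['elephant', 'butter', 'bee'] (min_width=19, slack=1)
Line 7: ['silver', 'absolute'] (min_width=15, slack=5)
Line 8: ['bedroom', 'address'] (min_width=15, slack=5)
Line 9: ['bedroom', 'wilderness'] (min_width=18, slack=2)
Line 10: ['was', 'go', 'content', 'code'] (min_width=19, slack=1)
Line 11: ['data', 'machine'] (min_width=12, slack=8)
Line 12: ['distance', 'chair'] (min_width=14, slack=6)
Total lines: 12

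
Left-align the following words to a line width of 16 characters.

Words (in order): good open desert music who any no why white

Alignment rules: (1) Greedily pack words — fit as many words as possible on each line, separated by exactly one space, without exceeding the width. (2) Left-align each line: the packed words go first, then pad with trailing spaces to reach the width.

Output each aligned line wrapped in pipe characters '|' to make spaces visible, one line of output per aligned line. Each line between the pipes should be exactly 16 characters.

Line 1: ['good', 'open', 'desert'] (min_width=16, slack=0)
Line 2: ['music', 'who', 'any', 'no'] (min_width=16, slack=0)
Line 3: ['why', 'white'] (min_width=9, slack=7)

Answer: |good open desert|
|music who any no|
|why white       |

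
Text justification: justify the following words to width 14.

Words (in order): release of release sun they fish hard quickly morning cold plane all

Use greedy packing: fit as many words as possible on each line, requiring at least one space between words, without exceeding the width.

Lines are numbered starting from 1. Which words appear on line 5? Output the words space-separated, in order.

Line 1: ['release', 'of'] (min_width=10, slack=4)
Line 2: ['release', 'sun'] (min_width=11, slack=3)
Line 3: ['they', 'fish', 'hard'] (min_width=14, slack=0)
Line 4: ['quickly'] (min_width=7, slack=7)
Line 5: ['morning', 'cold'] (min_width=12, slack=2)
Line 6: ['plane', 'all'] (min_width=9, slack=5)

Answer: morning cold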